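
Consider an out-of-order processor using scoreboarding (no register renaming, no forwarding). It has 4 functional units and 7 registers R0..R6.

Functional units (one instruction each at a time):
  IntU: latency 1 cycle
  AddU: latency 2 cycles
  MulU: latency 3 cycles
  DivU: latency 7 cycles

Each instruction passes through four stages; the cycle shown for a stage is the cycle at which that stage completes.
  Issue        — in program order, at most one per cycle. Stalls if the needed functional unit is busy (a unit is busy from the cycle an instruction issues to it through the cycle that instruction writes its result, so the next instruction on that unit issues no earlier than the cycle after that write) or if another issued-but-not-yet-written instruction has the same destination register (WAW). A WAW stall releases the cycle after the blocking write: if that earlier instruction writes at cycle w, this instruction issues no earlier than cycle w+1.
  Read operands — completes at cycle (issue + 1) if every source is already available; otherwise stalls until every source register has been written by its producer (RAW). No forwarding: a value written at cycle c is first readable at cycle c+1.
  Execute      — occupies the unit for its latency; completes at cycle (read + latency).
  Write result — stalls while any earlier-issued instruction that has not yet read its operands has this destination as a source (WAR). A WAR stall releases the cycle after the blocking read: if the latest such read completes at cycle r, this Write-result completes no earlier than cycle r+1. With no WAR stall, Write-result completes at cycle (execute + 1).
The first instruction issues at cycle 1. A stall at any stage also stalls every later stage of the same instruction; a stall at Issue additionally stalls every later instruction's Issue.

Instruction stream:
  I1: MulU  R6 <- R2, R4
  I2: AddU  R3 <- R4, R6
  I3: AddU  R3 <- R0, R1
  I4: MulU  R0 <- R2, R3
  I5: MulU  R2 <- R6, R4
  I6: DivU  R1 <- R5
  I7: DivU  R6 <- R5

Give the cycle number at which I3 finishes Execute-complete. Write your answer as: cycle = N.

I1  is:1  ro:2  ex:5  wr:6
I2  is:2  ro:7  ex:9  wr:10  — RAW R6: wait I1 write@6
I3  is:11  ro:12  ex:14  wr:15  — struct: AddU busy until I2 writes@10
I4  is:12  ro:16  ex:19  wr:20  — RAW R3: wait I3 write@15
I5  is:21  ro:22  ex:25  wr:26  — struct: MulU busy until I4 writes@20
I6  is:22  ro:23  ex:30  wr:31
I7  is:32  ro:33  ex:40  wr:41  — struct: DivU busy until I6 writes@31

cycle = 14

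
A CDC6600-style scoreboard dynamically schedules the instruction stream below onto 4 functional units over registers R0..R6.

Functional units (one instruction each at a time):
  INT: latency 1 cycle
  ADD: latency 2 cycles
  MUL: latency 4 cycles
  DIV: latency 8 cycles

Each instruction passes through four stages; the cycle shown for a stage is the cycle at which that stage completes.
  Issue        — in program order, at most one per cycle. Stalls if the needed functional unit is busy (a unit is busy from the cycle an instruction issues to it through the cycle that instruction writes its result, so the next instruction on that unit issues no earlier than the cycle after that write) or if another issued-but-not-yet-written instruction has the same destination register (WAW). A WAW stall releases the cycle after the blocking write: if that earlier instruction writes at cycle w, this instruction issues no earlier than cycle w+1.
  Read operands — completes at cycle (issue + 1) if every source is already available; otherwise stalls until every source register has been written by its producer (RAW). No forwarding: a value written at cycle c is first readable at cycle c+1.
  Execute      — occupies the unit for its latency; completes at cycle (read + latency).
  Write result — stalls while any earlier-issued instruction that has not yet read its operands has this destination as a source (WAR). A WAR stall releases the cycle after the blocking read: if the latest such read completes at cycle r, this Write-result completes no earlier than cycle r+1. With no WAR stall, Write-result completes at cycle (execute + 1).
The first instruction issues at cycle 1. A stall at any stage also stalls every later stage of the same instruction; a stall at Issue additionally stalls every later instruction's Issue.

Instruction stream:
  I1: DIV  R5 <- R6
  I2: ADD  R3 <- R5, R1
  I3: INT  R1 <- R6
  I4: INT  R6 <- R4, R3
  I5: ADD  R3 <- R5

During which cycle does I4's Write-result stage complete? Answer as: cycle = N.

I1: IS=1 RO=2 EX=10 WR=11
I2: IS=2 RO=12 EX=14 WR=15  [RAW R5: wait I1 write@11]
I3: IS=3 RO=4 EX=5 WR=13  [WAR R1: wait I2 read@12]
I4: IS=14 RO=16 EX=17 WR=18  [struct: INT busy until I3 writes@13; RAW R3: wait I2 write@15]
I5: IS=16 RO=17 EX=19 WR=20  [struct: ADD busy until I2 writes@15]

cycle = 18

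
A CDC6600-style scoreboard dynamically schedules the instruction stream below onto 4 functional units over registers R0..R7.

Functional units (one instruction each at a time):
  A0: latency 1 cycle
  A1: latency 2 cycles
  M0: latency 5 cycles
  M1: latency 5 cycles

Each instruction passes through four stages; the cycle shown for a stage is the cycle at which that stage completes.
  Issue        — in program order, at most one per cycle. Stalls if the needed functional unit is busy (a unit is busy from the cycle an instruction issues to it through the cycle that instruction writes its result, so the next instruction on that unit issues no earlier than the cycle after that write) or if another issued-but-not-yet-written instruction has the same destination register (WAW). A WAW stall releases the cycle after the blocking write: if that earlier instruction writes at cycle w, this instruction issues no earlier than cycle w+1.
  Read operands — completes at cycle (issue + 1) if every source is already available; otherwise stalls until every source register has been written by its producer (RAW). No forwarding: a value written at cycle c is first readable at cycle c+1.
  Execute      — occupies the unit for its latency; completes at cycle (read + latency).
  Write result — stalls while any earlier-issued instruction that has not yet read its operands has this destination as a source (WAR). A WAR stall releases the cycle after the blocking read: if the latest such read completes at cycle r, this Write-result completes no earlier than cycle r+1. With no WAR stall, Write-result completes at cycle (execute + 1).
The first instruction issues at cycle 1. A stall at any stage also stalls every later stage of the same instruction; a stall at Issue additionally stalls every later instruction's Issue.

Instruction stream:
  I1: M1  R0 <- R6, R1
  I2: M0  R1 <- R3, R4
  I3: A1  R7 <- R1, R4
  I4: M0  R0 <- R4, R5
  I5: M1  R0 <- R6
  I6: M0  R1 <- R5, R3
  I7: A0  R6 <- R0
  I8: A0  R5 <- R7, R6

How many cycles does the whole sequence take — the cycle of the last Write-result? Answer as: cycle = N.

I1 -> (1, 2, 7, 8)
I2 -> (2, 3, 8, 9)
I3 -> (3, 10, 12, 13)  // RAW R1: wait I2 write@9
I4 -> (10, 11, 16, 17)  // struct: M0 busy until I2 writes@9
I5 -> (18, 19, 24, 25)  // WAW R0: wait I4 write@17
I6 -> (19, 20, 25, 26)
I7 -> (20, 26, 27, 28)  // RAW R0: wait I5 write@25
I8 -> (29, 30, 31, 32)  // struct: A0 busy until I7 writes@28

cycle = 32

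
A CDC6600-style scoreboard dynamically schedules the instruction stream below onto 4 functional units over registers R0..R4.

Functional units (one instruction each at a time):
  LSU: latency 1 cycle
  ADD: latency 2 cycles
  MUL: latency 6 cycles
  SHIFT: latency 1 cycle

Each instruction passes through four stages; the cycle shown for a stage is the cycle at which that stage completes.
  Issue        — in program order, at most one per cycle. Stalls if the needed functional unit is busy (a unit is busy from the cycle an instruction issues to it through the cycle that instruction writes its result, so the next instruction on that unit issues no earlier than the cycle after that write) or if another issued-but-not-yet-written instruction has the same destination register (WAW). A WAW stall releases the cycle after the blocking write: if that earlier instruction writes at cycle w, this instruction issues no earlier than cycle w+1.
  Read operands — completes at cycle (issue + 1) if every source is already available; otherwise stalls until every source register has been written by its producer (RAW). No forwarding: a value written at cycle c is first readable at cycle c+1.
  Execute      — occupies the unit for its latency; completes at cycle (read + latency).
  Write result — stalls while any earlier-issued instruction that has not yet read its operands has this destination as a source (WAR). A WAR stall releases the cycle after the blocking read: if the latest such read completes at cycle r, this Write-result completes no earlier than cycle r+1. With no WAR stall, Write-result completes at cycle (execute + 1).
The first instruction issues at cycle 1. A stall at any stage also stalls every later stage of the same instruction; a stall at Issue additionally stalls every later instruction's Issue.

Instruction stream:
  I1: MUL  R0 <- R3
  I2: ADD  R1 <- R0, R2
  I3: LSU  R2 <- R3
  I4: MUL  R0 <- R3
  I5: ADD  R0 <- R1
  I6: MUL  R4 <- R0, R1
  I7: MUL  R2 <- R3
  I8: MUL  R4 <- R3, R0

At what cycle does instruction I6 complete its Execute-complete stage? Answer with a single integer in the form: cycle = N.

I1: IS=1 RO=2 EX=8 WR=9
I2: IS=2 RO=10 EX=12 WR=13  [RAW R0: wait I1 write@9]
I3: IS=3 RO=4 EX=5 WR=11  [WAR R2: wait I2 read@10]
I4: IS=10 RO=11 EX=17 WR=18  [struct: MUL busy until I1 writes@9]
I5: IS=19 RO=20 EX=22 WR=23  [WAW R0: wait I4 write@18]
I6: IS=20 RO=24 EX=30 WR=31  [RAW R0: wait I5 write@23]
I7: IS=32 RO=33 EX=39 WR=40  [struct: MUL busy until I6 writes@31]
I8: IS=41 RO=42 EX=48 WR=49  [struct: MUL busy until I7 writes@40]

cycle = 30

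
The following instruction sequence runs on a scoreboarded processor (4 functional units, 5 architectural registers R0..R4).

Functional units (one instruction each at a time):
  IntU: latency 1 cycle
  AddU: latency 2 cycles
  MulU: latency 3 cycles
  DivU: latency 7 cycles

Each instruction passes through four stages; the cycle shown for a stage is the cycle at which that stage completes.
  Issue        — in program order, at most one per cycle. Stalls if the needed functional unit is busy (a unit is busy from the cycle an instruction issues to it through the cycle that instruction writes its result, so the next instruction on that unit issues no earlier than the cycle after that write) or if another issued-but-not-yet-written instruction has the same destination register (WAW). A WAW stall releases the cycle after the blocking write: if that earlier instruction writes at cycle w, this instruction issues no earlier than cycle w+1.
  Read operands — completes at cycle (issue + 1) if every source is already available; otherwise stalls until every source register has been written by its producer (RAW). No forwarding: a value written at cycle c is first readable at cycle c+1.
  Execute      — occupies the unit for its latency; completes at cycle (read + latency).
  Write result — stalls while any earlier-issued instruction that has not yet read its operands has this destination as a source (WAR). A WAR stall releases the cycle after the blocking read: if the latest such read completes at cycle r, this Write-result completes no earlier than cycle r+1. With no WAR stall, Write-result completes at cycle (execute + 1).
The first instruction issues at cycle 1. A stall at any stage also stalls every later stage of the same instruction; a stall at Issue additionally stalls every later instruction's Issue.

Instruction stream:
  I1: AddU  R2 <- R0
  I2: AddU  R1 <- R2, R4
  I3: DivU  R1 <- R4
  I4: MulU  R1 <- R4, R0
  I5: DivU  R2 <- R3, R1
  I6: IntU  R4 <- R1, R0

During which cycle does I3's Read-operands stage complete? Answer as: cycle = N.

t=1  issue I1 (AddU)
t=2  I1 read-ops
t=4  I1 finished on AddU
t=5  I1→R2
t=6  issue I2 (AddU)
t=7  I2 read-ops
t=9  I2 finished on AddU
t=10  I2→R1
t=11  issue I3 (DivU)
t=12  I3 read-ops
t=19  I3 finished on DivU
t=20  I3→R1
t=21  issue I4 (MulU)
t=22  I4 read-ops, issue I5 (DivU)
t=23  issue I6 (IntU)
t=25  I4 finished on MulU
t=26  I4→R1
t=27  I5 read-ops, I6 read-ops
t=28  I6 finished on IntU
t=29  I6→R4
t=34  I5 finished on DivU
t=35  I5→R2

cycle = 12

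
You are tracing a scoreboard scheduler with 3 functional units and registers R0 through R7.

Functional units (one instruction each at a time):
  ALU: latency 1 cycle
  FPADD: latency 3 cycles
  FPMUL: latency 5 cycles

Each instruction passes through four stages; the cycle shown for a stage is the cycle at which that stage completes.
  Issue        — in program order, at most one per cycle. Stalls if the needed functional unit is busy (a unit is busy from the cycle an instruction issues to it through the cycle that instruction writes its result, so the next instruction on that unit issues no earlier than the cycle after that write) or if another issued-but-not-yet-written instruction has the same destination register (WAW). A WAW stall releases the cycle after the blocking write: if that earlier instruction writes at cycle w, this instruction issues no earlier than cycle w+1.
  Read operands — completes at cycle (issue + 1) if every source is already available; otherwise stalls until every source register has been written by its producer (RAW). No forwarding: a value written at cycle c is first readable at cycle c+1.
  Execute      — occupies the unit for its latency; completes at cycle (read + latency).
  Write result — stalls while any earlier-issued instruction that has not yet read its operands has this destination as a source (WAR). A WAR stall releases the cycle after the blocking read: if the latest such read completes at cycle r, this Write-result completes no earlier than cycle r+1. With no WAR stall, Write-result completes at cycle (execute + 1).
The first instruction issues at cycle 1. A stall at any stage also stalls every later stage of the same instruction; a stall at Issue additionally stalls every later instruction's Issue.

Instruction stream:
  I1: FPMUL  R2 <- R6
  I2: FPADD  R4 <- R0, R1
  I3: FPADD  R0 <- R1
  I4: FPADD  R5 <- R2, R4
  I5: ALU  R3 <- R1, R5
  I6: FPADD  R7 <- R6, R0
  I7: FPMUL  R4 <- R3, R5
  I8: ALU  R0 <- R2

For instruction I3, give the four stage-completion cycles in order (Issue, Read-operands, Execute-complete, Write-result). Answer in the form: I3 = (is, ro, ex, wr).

[1] I1 issues→FPMUL
[2] I1 reads · I2 issues→FPADD
[3] I2 reads
[6] I2 exec-done
[7] I1 exec-done · I2 writes R4
[8] I1 writes R2 · I3 issues→FPADD
[9] I3 reads
[12] I3 exec-done
[13] I3 writes R0
[14] I4 issues→FPADD
[15] I4 reads · I5 issues→ALU
[18] I4 exec-done
[19] I4 writes R5
[20] I5 reads · I6 issues→FPADD
[21] I5 exec-done · I6 reads · I7 issues→FPMUL
[22] I5 writes R3
[23] I7 reads · I8 issues→ALU
[24] I6 exec-done · I8 reads
[25] I6 writes R7 · I8 exec-done
[26] I8 writes R0
[28] I7 exec-done
[29] I7 writes R4

I3 = (8, 9, 12, 13)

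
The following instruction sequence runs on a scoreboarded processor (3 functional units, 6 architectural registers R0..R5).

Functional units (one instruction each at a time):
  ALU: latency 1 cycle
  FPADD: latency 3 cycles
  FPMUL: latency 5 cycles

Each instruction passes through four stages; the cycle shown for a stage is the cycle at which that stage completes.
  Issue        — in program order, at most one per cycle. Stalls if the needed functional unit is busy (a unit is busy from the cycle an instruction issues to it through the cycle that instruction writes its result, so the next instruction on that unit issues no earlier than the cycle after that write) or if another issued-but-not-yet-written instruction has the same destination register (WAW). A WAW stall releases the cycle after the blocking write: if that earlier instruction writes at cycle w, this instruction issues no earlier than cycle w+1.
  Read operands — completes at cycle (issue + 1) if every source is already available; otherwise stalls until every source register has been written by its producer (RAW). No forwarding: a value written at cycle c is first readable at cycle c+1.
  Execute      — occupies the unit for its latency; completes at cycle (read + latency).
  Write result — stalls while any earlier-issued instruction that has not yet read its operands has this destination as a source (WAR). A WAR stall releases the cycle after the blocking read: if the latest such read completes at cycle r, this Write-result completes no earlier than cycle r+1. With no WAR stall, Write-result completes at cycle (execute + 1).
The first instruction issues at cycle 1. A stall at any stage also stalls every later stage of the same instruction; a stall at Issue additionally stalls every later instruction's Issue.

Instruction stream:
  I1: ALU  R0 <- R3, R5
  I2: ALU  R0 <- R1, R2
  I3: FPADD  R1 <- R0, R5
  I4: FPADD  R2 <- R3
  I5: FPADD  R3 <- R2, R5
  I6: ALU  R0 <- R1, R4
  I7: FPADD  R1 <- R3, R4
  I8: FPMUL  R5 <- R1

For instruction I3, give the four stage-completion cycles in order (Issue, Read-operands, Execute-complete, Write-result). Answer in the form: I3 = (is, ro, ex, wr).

I1  is:1  ro:2  ex:3  wr:4
I2  is:5  ro:6  ex:7  wr:8  — struct: ALU busy until I1 writes@4
I3  is:6  ro:9  ex:12  wr:13  — RAW R0: wait I2 write@8
I4  is:14  ro:15  ex:18  wr:19  — struct: FPADD busy until I3 writes@13
I5  is:20  ro:21  ex:24  wr:25  — struct: FPADD busy until I4 writes@19
I6  is:21  ro:22  ex:23  wr:24
I7  is:26  ro:27  ex:30  wr:31  — struct: FPADD busy until I5 writes@25
I8  is:27  ro:32  ex:37  wr:38  — RAW R1: wait I7 write@31

I3 = (6, 9, 12, 13)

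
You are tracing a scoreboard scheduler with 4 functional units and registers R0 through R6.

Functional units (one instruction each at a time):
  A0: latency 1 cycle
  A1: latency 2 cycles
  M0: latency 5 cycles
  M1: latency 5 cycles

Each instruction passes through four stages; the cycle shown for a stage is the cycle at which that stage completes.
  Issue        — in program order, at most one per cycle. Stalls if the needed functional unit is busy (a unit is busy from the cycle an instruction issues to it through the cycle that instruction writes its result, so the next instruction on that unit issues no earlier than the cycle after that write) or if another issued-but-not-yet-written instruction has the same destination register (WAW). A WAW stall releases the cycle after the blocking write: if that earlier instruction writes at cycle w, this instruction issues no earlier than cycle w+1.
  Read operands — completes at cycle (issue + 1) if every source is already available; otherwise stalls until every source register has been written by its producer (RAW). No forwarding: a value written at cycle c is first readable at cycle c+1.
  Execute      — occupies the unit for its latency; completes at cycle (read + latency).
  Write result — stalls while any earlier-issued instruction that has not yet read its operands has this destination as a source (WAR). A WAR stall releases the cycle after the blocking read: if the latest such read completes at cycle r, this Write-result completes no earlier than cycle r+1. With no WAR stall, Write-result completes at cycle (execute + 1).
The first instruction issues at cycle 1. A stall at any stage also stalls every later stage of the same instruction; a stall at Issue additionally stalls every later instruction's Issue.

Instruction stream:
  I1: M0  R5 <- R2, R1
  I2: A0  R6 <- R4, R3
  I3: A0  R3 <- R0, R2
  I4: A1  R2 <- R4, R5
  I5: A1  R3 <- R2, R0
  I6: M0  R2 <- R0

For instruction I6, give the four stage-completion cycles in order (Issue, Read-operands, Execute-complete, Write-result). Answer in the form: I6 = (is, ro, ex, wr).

I1  is:1  ro:2  ex:7  wr:8
I2  is:2  ro:3  ex:4  wr:5
I3  is:6  ro:7  ex:8  wr:9  — struct: A0 busy until I2 writes@5
I4  is:7  ro:9  ex:11  wr:12  — RAW R5: wait I1 write@8
I5  is:13  ro:14  ex:16  wr:17  — struct: A1 busy until I4 writes@12
I6  is:14  ro:15  ex:20  wr:21

I6 = (14, 15, 20, 21)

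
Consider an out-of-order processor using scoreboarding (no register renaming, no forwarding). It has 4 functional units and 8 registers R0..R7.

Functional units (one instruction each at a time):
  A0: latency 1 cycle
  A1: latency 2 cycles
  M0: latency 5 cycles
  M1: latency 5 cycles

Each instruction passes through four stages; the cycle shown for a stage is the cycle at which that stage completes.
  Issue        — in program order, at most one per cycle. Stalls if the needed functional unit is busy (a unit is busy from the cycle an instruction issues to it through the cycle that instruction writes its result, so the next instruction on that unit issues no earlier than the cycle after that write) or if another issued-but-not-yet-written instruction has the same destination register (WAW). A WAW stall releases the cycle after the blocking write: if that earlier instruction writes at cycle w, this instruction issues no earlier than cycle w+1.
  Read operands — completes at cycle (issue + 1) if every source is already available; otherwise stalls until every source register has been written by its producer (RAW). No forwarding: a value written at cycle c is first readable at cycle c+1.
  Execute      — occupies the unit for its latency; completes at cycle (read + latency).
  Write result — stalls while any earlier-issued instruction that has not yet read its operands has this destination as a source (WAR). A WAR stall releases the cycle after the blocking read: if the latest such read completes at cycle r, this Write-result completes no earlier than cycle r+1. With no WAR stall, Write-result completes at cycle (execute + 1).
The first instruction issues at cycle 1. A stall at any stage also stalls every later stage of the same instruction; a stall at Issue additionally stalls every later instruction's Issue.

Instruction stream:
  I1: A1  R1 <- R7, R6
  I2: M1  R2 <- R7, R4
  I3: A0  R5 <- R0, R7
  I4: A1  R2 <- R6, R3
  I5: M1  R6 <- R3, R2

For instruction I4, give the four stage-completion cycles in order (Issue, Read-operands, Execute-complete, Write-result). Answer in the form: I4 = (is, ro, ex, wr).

I4 = (10, 11, 13, 14)

c1: I1→A1
c2: I1 RO; I2→M1
c3: I2 RO; I3→A0
c4: I1 EX; I3 RO
c5: I1 WR R1; I3 EX
c6: I3 WR R5
c8: I2 EX
c9: I2 WR R2
c10: I4→A1
c11: I4 RO; I5→M1
c13: I4 EX
c14: I4 WR R2
c15: I5 RO
c20: I5 EX
c21: I5 WR R6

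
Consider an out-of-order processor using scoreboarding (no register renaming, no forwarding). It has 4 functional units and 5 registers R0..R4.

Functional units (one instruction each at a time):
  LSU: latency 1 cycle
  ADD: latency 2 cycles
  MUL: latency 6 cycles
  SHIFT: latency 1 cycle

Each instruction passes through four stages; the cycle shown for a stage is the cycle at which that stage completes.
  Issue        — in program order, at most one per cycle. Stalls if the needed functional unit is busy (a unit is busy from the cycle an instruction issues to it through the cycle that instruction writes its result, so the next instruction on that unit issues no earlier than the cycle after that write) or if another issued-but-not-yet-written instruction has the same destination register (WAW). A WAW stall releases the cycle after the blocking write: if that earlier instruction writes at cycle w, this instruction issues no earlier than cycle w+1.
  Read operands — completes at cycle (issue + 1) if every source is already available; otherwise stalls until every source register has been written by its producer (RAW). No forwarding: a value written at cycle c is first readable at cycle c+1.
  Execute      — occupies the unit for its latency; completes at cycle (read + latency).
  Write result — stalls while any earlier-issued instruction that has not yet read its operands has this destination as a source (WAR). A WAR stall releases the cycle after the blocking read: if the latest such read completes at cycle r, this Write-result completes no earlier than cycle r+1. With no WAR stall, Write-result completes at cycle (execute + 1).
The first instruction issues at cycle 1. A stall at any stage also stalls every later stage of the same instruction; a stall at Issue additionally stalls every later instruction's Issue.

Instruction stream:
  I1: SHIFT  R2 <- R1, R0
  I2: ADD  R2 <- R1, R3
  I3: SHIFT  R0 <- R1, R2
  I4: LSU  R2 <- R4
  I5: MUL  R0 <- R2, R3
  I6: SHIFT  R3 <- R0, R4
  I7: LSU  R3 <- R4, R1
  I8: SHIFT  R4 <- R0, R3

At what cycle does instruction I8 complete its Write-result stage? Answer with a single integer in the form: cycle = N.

I1 -> (1, 2, 3, 4)
I2 -> (5, 6, 8, 9)  // WAW R2: wait I1 write@4
I3 -> (6, 10, 11, 12)  // RAW R2: wait I2 write@9
I4 -> (10, 11, 12, 13)  // WAW R2: wait I2 write@9
I5 -> (13, 14, 20, 21)  // WAW R0: wait I3 write@12
I6 -> (14, 22, 23, 24)  // RAW R0: wait I5 write@21
I7 -> (25, 26, 27, 28)  // WAW R3: wait I6 write@24
I8 -> (26, 29, 30, 31)  // RAW R3: wait I7 write@28

cycle = 31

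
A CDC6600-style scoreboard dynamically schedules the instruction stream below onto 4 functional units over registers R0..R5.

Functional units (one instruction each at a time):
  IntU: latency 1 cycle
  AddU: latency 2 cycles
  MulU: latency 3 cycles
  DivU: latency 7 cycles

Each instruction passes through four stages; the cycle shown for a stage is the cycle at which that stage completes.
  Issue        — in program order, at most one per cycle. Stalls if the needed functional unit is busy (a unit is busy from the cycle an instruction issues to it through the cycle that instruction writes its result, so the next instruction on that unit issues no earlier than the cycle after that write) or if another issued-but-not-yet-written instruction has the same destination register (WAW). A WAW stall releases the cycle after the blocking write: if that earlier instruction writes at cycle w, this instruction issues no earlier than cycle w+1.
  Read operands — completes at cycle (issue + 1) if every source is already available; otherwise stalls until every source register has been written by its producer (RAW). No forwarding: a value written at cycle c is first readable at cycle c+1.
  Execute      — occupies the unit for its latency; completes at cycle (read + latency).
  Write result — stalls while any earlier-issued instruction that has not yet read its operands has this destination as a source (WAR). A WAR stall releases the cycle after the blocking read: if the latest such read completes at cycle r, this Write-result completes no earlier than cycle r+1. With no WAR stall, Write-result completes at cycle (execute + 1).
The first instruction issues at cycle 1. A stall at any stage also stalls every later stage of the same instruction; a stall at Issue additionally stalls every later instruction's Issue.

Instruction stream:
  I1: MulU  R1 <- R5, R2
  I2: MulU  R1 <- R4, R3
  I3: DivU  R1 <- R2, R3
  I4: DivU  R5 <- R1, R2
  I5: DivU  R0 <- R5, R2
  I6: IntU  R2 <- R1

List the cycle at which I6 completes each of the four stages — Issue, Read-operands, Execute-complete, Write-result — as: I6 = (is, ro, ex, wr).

I6 = (34, 35, 36, 37)

I1  is:1  ro:2  ex:5  wr:6
I2  is:7  ro:8  ex:11  wr:12  — struct: MulU busy until I1 writes@6
I3  is:13  ro:14  ex:21  wr:22  — WAW R1: wait I2 write@12
I4  is:23  ro:24  ex:31  wr:32  — struct: DivU busy until I3 writes@22
I5  is:33  ro:34  ex:41  wr:42  — struct: DivU busy until I4 writes@32
I6  is:34  ro:35  ex:36  wr:37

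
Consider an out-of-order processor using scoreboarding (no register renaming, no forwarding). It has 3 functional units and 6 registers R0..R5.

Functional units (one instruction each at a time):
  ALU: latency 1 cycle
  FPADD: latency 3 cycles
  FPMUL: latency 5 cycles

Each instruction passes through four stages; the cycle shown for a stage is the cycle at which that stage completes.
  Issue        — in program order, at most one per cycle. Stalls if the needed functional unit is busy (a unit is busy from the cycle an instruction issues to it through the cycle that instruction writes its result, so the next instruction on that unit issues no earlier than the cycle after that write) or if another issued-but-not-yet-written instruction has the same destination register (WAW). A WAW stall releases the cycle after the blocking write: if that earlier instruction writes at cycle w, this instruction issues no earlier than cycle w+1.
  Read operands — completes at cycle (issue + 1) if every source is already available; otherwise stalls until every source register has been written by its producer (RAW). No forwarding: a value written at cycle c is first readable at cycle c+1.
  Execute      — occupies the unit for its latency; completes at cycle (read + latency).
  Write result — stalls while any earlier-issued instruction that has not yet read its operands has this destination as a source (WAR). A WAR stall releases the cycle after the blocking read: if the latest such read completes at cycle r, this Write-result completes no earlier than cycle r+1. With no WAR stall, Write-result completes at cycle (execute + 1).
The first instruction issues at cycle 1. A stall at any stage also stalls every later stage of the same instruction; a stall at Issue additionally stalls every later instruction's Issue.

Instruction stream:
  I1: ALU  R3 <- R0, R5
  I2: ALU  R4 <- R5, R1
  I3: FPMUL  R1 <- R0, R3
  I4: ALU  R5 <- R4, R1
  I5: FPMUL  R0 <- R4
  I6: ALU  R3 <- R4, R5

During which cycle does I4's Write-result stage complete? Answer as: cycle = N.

cycle = 16

cycle 1: I1 issues→ALU
cycle 2: I1 reads
cycle 3: I1 exec-done
cycle 4: I1 writes R3
cycle 5: I2 issues→ALU
cycle 6: I2 reads | I3 issues→FPMUL
cycle 7: I2 exec-done | I3 reads
cycle 8: I2 writes R4
cycle 9: I4 issues→ALU
cycle 12: I3 exec-done
cycle 13: I3 writes R1
cycle 14: I4 reads | I5 issues→FPMUL
cycle 15: I4 exec-done | I5 reads
cycle 16: I4 writes R5
cycle 17: I6 issues→ALU
cycle 18: I6 reads
cycle 19: I6 exec-done
cycle 20: I5 exec-done | I6 writes R3
cycle 21: I5 writes R0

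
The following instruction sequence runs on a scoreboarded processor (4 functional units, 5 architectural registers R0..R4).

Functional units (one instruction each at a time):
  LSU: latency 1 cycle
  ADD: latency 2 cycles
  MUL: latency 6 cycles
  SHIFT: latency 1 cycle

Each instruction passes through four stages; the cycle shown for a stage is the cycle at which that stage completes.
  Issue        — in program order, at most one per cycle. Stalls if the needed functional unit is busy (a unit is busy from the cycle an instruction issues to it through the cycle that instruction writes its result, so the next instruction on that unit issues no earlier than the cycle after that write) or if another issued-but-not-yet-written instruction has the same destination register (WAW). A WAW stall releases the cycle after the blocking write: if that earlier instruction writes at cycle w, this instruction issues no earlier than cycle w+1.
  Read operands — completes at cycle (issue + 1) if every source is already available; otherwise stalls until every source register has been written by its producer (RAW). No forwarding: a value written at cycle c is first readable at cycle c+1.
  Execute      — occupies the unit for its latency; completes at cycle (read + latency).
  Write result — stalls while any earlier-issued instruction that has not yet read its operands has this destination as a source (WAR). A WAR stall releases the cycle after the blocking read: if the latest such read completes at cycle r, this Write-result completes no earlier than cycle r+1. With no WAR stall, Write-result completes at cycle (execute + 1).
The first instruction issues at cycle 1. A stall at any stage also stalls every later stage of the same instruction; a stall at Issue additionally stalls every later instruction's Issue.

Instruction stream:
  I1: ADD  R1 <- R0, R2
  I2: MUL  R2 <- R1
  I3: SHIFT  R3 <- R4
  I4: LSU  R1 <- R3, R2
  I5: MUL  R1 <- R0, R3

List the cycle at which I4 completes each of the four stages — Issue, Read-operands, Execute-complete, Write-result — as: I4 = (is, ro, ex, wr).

  I1 | 1 | 2 | 4 | 5
  I2 | 2 | 6 | 12 | 13   RAW R1: wait I1 write@5
  I3 | 3 | 4 | 5 | 6
  I4 | 6 | 14 | 15 | 16   WAW R1: wait I1 write@5 · RAW R2: wait I2 write@13
  I5 | 17 | 18 | 24 | 25   WAW R1: wait I4 write@16

I4 = (6, 14, 15, 16)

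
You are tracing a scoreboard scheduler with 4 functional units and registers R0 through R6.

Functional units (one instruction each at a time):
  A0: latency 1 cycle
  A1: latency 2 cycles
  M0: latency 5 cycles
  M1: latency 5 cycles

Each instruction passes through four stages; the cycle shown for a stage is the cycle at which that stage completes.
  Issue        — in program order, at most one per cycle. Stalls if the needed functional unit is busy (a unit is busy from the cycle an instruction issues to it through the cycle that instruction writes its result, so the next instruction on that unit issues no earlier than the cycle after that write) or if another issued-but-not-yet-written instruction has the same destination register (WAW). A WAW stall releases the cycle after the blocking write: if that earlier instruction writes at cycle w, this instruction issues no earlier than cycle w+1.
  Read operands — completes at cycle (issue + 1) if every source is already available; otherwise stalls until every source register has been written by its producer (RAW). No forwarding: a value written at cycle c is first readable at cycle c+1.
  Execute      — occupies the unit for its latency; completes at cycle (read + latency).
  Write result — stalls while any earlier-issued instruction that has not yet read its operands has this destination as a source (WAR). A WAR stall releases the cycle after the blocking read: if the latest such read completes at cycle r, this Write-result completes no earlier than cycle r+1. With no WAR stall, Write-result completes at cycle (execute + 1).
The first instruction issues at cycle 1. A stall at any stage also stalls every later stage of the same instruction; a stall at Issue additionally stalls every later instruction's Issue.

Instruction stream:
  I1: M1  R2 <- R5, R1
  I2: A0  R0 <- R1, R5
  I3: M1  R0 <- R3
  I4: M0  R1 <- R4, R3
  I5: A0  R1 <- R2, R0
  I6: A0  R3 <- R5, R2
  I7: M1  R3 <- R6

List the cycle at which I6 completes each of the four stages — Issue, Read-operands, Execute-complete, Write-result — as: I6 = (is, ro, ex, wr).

I6 = (22, 23, 24, 25)

t=1  issue I1 (M1)
t=2  I1 read-ops, issue I2 (A0)
t=3  I2 read-ops
t=4  I2 finished on A0
t=5  I2→R0
t=7  I1 finished on M1
t=8  I1→R2
t=9  issue I3 (M1)
t=10  I3 read-ops, issue I4 (M0)
t=11  I4 read-ops
t=15  I3 finished on M1
t=16  I3→R0, I4 finished on M0
t=17  I4→R1
t=18  issue I5 (A0)
t=19  I5 read-ops
t=20  I5 finished on A0
t=21  I5→R1
t=22  issue I6 (A0)
t=23  I6 read-ops
t=24  I6 finished on A0
t=25  I6→R3
t=26  issue I7 (M1)
t=27  I7 read-ops
t=32  I7 finished on M1
t=33  I7→R3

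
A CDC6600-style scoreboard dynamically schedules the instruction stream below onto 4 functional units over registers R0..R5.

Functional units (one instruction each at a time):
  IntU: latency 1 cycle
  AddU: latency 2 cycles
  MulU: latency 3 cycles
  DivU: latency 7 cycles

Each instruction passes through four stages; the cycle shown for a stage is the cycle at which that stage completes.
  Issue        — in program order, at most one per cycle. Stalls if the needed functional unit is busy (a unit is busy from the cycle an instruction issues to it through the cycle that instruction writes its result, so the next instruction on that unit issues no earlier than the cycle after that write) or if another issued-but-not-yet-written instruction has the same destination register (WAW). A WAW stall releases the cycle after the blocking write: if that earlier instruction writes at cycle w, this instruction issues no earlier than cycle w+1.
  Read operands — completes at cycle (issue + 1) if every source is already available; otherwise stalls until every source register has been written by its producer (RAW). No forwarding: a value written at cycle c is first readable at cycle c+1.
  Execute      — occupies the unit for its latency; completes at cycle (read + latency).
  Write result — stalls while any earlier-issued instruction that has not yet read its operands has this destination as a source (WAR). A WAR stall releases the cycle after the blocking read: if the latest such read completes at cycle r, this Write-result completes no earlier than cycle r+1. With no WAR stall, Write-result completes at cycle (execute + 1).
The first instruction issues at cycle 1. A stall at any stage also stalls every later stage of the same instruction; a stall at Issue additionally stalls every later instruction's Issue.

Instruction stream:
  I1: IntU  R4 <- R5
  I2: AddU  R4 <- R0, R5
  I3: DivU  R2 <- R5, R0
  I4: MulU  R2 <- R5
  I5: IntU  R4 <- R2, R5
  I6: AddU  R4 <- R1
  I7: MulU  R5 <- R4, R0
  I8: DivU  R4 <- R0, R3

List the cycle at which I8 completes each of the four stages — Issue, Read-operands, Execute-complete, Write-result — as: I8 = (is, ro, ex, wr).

  I1 | 1 | 2 | 3 | 4
  I2 | 5 | 6 | 8 | 9   WAW R4: wait I1 write@4
  I3 | 6 | 7 | 14 | 15
  I4 | 16 | 17 | 20 | 21   WAW R2: wait I3 write@15
  I5 | 17 | 22 | 23 | 24   RAW R2: wait I4 write@21
  I6 | 25 | 26 | 28 | 29   WAW R4: wait I5 write@24
  I7 | 26 | 30 | 33 | 34   RAW R4: wait I6 write@29
  I8 | 30 | 31 | 38 | 39   WAW R4: wait I6 write@29

I8 = (30, 31, 38, 39)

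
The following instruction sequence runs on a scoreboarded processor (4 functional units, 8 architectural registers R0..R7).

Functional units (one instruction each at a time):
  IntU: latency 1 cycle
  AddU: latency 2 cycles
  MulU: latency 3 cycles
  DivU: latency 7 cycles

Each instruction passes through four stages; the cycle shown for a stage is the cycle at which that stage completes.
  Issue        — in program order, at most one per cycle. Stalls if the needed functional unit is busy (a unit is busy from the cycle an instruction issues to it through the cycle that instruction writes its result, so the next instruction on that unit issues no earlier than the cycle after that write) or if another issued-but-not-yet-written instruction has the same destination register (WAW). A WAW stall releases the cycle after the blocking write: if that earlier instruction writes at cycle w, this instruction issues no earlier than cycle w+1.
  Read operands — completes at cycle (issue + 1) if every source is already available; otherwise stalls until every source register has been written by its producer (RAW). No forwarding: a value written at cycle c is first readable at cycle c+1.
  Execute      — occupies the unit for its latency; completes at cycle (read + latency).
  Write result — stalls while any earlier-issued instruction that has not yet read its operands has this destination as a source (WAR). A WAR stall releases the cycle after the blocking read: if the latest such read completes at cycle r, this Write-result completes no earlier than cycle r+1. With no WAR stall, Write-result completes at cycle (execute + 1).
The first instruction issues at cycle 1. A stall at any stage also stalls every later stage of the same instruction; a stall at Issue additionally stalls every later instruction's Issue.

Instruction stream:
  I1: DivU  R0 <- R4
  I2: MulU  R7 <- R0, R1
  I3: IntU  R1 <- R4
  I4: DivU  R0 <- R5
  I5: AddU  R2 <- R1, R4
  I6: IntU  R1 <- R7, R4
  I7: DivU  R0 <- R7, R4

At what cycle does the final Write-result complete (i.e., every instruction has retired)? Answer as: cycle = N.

[1] I1 issues→DivU
[2] I1 reads; I2 issues→MulU
[3] I3 issues→IntU
[4] I3 reads
[5] I3 exec-done
[9] I1 exec-done
[10] I1 writes R0
[11] I2 reads; I4 issues→DivU
[12] I3 writes R1; I4 reads; I5 issues→AddU
[13] I5 reads; I6 issues→IntU
[14] I2 exec-done
[15] I2 writes R7; I5 exec-done
[16] I5 writes R2; I6 reads
[17] I6 exec-done
[18] I6 writes R1
[19] I4 exec-done
[20] I4 writes R0
[21] I7 issues→DivU
[22] I7 reads
[29] I7 exec-done
[30] I7 writes R0

cycle = 30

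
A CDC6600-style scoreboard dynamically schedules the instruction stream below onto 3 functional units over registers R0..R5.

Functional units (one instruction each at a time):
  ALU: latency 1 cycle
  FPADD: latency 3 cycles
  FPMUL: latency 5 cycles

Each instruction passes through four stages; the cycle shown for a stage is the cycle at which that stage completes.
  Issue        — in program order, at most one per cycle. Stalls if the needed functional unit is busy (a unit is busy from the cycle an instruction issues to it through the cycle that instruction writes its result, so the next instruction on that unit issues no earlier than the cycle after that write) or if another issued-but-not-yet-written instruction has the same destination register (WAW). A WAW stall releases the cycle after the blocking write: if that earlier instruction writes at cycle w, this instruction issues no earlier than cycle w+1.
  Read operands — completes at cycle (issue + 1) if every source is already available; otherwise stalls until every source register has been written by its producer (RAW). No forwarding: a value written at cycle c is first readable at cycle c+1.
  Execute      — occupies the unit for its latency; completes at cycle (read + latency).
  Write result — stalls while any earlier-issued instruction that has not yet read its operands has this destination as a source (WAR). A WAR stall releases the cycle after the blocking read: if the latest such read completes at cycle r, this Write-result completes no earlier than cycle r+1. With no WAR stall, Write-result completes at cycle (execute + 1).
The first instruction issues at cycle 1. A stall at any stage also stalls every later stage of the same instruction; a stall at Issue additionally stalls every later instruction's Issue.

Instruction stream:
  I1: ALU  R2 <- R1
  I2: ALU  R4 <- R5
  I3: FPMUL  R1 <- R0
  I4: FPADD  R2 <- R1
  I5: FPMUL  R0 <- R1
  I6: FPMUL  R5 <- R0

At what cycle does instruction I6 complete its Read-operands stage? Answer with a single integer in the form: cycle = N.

cycle = 23

cycle 1: issue I1 (ALU)
cycle 2: I1 read-ops
cycle 3: I1 finished on ALU
cycle 4: I1→R2
cycle 5: issue I2 (ALU)
cycle 6: I2 read-ops · issue I3 (FPMUL)
cycle 7: I2 finished on ALU · I3 read-ops · issue I4 (FPADD)
cycle 8: I2→R4
cycle 12: I3 finished on FPMUL
cycle 13: I3→R1
cycle 14: I4 read-ops · issue I5 (FPMUL)
cycle 15: I5 read-ops
cycle 17: I4 finished on FPADD
cycle 18: I4→R2
cycle 20: I5 finished on FPMUL
cycle 21: I5→R0
cycle 22: issue I6 (FPMUL)
cycle 23: I6 read-ops
cycle 28: I6 finished on FPMUL
cycle 29: I6→R5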